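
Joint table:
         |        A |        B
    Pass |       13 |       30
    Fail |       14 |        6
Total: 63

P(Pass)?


P(Pass) = (13+30)/63 = 43/63

P(Pass) = 43/63 ≈ 68.25%


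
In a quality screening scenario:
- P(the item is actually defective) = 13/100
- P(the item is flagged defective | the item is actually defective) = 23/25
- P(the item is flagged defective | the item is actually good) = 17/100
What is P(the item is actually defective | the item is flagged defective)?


Using Bayes' theorem:
P(A|B) = P(B|A)·P(A) / P(B)

P(the item is flagged defective) = 23/25 × 13/100 + 17/100 × 87/100
= 299/2500 + 1479/10000 = 107/400

P(the item is actually defective|the item is flagged defective) = (299/2500) / (107/400) = 1196/2675

P(the item is actually defective|the item is flagged defective) = 1196/2675 ≈ 44.71%


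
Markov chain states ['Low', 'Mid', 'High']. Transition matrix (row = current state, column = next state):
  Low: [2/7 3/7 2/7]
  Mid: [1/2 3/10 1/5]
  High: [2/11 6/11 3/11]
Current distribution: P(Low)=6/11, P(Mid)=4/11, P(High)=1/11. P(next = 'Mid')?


P(next=Mid) = Σᵢ P(now=i)×P(i→Mid)
= 6/11×3/7 + 4/11×3/10 + 1/11×6/11
= 18/77 + 6/55 + 6/121 = 1662/4235

P = 1662/4235 ≈ 0.3924


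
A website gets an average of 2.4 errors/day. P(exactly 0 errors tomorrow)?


Poisson(λ=2.4): P(X=0) = e^(-λ)×λ^k/k!
= e^(-2.4) × 2.4^0 / 0!
≈ 0.09071795329 × 1 / 1 ≈ 0.090718

P(X=0) ≈ 0.090718 ≈ 9.07%


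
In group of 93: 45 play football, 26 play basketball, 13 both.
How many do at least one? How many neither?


|A∪B| = 45+26-13 = 58
Neither = 93-58 = 35

At least one: 58; Neither: 35


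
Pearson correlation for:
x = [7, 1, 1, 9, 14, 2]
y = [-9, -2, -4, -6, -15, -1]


n=6, Σx=34, Σy=-37, Σxy=-335, Σx²=332, Σy²=363
r = (6×(-335) - 34×(-37))/√((6×332 - 34²)(6×363 - (-37)²))
= -752/√(836×809) = -752/√676324 ≈ -752/822.3892 ≈ -0.9144

r ≈ -0.9144


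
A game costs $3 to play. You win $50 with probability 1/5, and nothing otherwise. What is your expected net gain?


E[gain] = (50-3)×1/5 + (-3)×4/5
= 47/5 - 12/5 = 7

Expected net gain = $7 ≈ $7.00


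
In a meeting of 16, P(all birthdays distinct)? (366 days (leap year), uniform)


P(all different) = Π(366-i)/366 for i=0..15
= (366/366)×(365/366)×...×(351/366)
= 0.717059

P ≈ 0.7171 ≈ 71.71%


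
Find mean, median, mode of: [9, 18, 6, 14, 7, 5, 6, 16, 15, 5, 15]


Sorted: [5, 5, 6, 6, 7, 9, 14, 15, 15, 16, 18]
Mean = 116/11
Median = 9
Freq: {9: 1, 18: 1, 6: 2, 14: 1, 7: 1, 5: 2, 16: 1, 15: 2}
Mode: [5, 6, 15]

Mean=116/11, Median=9, Mode=[5, 6, 15]


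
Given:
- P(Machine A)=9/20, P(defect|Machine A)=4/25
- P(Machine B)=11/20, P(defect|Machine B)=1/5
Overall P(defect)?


P(B) = Σ P(B|Aᵢ)×P(Aᵢ)
  4/25×9/20 = 9/125
  1/5×11/20 = 11/100
Sum = 91/500

P(defect) = 91/500 ≈ 18.20%


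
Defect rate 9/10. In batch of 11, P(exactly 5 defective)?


Binomial: P(X=5) = C(11,5)×p^5×(1-p)^6
= 462 × 59049/100000 × 1/1000000 = 13640319/50000000000

P(X=5) = 13640319/50000000000 ≈ 0.03%


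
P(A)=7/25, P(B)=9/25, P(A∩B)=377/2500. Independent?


P(A)×P(B) = 63/625
P(A∩B) = 377/2500
Not equal → NOT independent

No, not independent


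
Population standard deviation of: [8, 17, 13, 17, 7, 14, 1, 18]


Mean = 95/8
  (8-95/8)²=961/64
  (17-95/8)²=1681/64
  (13-95/8)²=81/64
  (17-95/8)²=1681/64
  (7-95/8)²=1521/64
  (14-95/8)²=289/64
  (1-95/8)²=7569/64
  (18-95/8)²=2401/64
Σ(x-μ)² = 2023/8
σ² = (2023/8)/8 = 2023/64

σ = √(2023/64) ≈ 5.6222


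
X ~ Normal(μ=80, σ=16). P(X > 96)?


z = (96-80)/16 = 1.0
P(X > 96) = 1 - P(Z ≤ 1.0) = 1 - 0.8413 = 0.1587

P(X > 96) ≈ 0.1587


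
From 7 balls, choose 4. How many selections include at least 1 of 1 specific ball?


Complement: C(7,4) - C(6,4) = 35 - 15 = 20

20


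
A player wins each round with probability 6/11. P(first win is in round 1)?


Geometric: P(X=1) = (1-p)^(k-1)×p = (5/11)^0×6/11 = 6/11

P(X=1) = 6/11 ≈ 54.55%


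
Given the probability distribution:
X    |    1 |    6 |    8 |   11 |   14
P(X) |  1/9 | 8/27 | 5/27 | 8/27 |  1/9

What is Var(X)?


E[X] = 221/27
E[X²] = 2167/27
Var(X) = E[X²] - (E[X])² = 2167/27 - 48841/729 = 9668/729

Var(X) = 9668/729 ≈ 13.2620


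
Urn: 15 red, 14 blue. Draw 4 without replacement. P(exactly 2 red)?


Hypergeometric: C(15,2)×C(14,2)/C(29,4)
= 105×91/23751 = 35/87

P(X=2) = 35/87 ≈ 40.23%


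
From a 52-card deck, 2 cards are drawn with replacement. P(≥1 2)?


P(not a 2) = 48/52 = 12/13
P(none in 2 draws) = (12/13)^2 = 144/169
P(≥1 2) = 1 - 144/169 = 25/169

P = 25/169 ≈ 14.79%


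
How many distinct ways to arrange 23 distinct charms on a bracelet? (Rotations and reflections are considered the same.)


Free circular arrangements: rotations and reflections both identified.
(n-1)!/2 = 22!/2 = 1124000727777607680000/2 = 562000363888803840000

562000363888803840000


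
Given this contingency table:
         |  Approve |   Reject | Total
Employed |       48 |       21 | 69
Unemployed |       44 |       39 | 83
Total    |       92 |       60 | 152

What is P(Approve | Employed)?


P(Approve | Employed) = 48/(48+21) = 48/69 = 16/23

P(Approve|Employed) = 16/23 ≈ 69.57%


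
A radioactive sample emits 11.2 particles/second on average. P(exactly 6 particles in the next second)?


Poisson(λ=11.2): P(X=6) = e^(-λ)×λ^k/k!
= e^(-11.2) × 11.2^6 / 6!
≈ 1.367419607e-05 × 1973822.68518 / 720 ≈ 0.037487

P(X=6) ≈ 0.037487 ≈ 3.75%


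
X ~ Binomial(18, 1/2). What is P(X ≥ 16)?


P(X ≥ 16) = Σ P(X=i) for i=16..18
P(X=16) = 153/262144
P(X=17) = 9/131072
P(X=18) = 1/262144
Sum = 43/65536

P(X ≥ 16) = 43/65536 ≈ 0.07%


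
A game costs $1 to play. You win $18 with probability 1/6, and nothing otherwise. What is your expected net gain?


E[gain] = (18-1)×1/6 + (-1)×5/6
= 17/6 - 5/6 = 2

Expected net gain = $2 ≈ $2.00


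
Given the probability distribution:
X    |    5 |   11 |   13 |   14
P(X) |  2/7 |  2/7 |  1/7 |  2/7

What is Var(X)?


E[X] = 73/7
E[X²] = 853/7
Var(X) = E[X²] - (E[X])² = 853/7 - 5329/49 = 642/49

Var(X) = 642/49 ≈ 13.1020


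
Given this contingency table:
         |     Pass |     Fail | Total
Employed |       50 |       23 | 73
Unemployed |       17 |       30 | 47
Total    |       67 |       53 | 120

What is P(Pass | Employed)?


P(Pass | Employed) = 50/(50+23) = 50/73

P(Pass|Employed) = 50/73 ≈ 68.49%


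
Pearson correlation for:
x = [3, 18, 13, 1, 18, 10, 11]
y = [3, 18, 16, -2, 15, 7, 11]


n=7, Σx=74, Σy=68, Σxy=1000, Σx²=1048, Σy²=988
r = (7×1000 - 74×68)/√((7×1048 - 74²)(7×988 - 68²))
= 1968/√(1860×2292) = 1968/√4263120 ≈ 1968/2064.7324 ≈ 0.9532

r ≈ 0.9532


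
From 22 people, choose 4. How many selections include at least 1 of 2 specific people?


Complement: C(22,4) - C(20,4) = 7315 - 4845 = 2470

2470


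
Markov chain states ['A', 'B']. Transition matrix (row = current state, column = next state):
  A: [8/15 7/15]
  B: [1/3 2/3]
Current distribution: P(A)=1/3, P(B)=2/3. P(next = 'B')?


P(next=B) = Σᵢ P(now=i)×P(i→B)
= 1/3×7/15 + 2/3×2/3
= 7/45 + 4/9 = 3/5

P = 3/5 ≈ 0.6000


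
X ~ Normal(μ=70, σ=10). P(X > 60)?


z = (60-70)/10 = -1.0
P(X > 60) = 1 - P(Z ≤ -1.0) = 1 - 0.1587 = 0.8413

P(X > 60) ≈ 0.8413


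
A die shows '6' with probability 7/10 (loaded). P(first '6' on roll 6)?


Geometric: P(X=6) = (1-p)^(k-1)×p = (3/10)^5×7/10 = 1701/1000000

P(X=6) = 1701/1000000 ≈ 0.17%


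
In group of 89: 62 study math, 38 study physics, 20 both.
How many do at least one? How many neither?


|A∪B| = 62+38-20 = 80
Neither = 89-80 = 9

At least one: 80; Neither: 9


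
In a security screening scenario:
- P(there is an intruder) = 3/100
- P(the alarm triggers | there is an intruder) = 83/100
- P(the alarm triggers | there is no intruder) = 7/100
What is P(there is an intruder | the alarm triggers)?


Using Bayes' theorem:
P(A|B) = P(B|A)·P(A) / P(B)

P(the alarm triggers) = 83/100 × 3/100 + 7/100 × 97/100
= 249/10000 + 679/10000 = 58/625

P(there is an intruder|the alarm triggers) = (249/10000) / (58/625) = 249/928

P(there is an intruder|the alarm triggers) = 249/928 ≈ 26.83%


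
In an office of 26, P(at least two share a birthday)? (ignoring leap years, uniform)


P(all different) = Π(365-i)/365 for i=0..25
= 0.401759
P(match) = 1 - 0.401759 = 0.598241

P ≈ 0.5982 ≈ 59.82%


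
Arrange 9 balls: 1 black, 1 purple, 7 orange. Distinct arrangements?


9!/(1!×1!×7!) = 72

72


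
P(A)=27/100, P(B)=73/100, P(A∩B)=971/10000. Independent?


P(A)×P(B) = 1971/10000
P(A∩B) = 971/10000
Not equal → NOT independent

No, not independent


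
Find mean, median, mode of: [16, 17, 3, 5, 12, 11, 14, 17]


Sorted: [3, 5, 11, 12, 14, 16, 17, 17]
Mean = 95/8
Median = 13
Freq: {16: 1, 17: 2, 3: 1, 5: 1, 12: 1, 11: 1, 14: 1}
Mode: [17]

Mean=95/8, Median=13, Mode=17


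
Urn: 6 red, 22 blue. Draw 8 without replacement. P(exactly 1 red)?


Hypergeometric: C(6,1)×C(22,7)/C(28,8)
= 6×170544/3108105 = 10336/31395

P(X=1) = 10336/31395 ≈ 32.92%


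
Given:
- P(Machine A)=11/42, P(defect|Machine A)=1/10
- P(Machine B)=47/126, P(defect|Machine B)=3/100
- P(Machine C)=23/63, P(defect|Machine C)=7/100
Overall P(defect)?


P(B) = Σ P(B|Aᵢ)×P(Aᵢ)
  1/10×11/42 = 11/420
  3/100×47/126 = 47/4200
  7/100×23/63 = 23/900
Sum = 793/12600

P(defect) = 793/12600 ≈ 6.29%


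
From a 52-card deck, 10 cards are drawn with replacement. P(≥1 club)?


P(not a club) = 39/52 = 3/4
P(none in 10 draws) = (3/4)^10 = 59049/1048576
P(≥1 club) = 1 - 59049/1048576 = 989527/1048576

P = 989527/1048576 ≈ 94.37%


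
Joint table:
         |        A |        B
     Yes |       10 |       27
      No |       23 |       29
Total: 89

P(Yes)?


P(Yes) = (10+27)/89 = 37/89

P(Yes) = 37/89 ≈ 41.57%


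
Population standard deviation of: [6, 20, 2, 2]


Mean = 30/4 = 15/2
  (6-15/2)²=9/4
  (20-15/2)²=625/4
  (2-15/2)²=121/4
  (2-15/2)²=121/4
Σ(x-μ)² = 219
σ² = 219/4

σ = √(219/4) ≈ 7.3993


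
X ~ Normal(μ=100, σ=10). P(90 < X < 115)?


z₁=(90-100)/10=-1.0, z₂=(115-100)/10=1.5
P = Φ(1.5) - Φ(-1.0) = 0.933193 - 0.158655 = 0.774538 ≈ 0.7745

P(90 < X < 115) ≈ 0.7745


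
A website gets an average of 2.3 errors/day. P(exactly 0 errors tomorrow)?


Poisson(λ=2.3): P(X=0) = e^(-λ)×λ^k/k!
= e^(-2.3) × 2.3^0 / 0!
≈ 0.1002588437 × 1 / 1 ≈ 0.100259

P(X=0) ≈ 0.100259 ≈ 10.03%


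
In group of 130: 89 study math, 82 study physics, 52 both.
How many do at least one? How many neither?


|A∪B| = 89+82-52 = 119
Neither = 130-119 = 11

At least one: 119; Neither: 11


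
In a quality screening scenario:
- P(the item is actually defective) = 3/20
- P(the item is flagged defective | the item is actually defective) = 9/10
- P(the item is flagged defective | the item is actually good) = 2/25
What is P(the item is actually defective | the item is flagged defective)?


Using Bayes' theorem:
P(A|B) = P(B|A)·P(A) / P(B)

P(the item is flagged defective) = 9/10 × 3/20 + 2/25 × 17/20
= 27/200 + 17/250 = 203/1000

P(the item is actually defective|the item is flagged defective) = (27/200) / (203/1000) = 135/203

P(the item is actually defective|the item is flagged defective) = 135/203 ≈ 66.50%


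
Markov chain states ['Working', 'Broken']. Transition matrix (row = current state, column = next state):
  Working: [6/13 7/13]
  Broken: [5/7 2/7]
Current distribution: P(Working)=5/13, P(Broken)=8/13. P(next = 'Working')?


P(next=Working) = Σᵢ P(now=i)×P(i→Working)
= 5/13×6/13 + 8/13×5/7
= 30/169 + 40/91 = 730/1183

P = 730/1183 ≈ 0.6171


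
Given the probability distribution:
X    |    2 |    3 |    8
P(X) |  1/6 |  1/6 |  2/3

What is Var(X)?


E[X] = 37/6
E[X²] = 269/6
Var(X) = E[X²] - (E[X])² = 269/6 - 1369/36 = 245/36

Var(X) = 245/36 ≈ 6.8056


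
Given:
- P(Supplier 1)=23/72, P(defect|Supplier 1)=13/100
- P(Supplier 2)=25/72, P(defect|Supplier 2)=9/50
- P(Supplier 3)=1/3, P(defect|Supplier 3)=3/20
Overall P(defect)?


P(B) = Σ P(B|Aᵢ)×P(Aᵢ)
  13/100×23/72 = 299/7200
  9/50×25/72 = 1/16
  3/20×1/3 = 1/20
Sum = 1109/7200

P(defect) = 1109/7200 ≈ 15.40%


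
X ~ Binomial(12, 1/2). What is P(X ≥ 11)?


P(X ≥ 11) = Σ P(X=i) for i=11..12
P(X=11) = 3/1024
P(X=12) = 1/4096
Sum = 13/4096

P(X ≥ 11) = 13/4096 ≈ 0.32%


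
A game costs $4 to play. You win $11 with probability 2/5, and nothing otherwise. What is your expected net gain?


E[gain] = (11-4)×2/5 + (-4)×3/5
= 14/5 - 12/5 = 2/5

Expected net gain = $2/5 ≈ $0.40


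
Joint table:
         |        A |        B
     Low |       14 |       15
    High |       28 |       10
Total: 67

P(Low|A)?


P(Low|A) = 14/(14+28) = 14/42 = 1/3

P = 1/3 ≈ 33.33%


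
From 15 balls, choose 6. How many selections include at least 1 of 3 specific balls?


Complement: C(15,6) - C(12,6) = 5005 - 924 = 4081

4081


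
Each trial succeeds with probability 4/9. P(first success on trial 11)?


Geometric: P(X=11) = (1-p)^(k-1)×p = (5/9)^10×4/9 = 39062500/31381059609

P(X=11) = 39062500/31381059609 ≈ 0.12%


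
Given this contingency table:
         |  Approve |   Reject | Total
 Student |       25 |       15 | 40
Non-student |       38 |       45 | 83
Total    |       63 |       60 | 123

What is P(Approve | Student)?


P(Approve | Student) = 25/(25+15) = 25/40 = 5/8

P(Approve|Student) = 5/8 ≈ 62.50%


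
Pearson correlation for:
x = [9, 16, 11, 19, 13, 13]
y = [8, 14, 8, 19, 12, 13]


n=6, Σx=81, Σy=74, Σxy=1070, Σx²=1157, Σy²=998
r = (6×1070 - 81×74)/√((6×1157 - 81²)(6×998 - 74²))
= 426/√(381×512) = 426/√195072 ≈ 426/441.6696 ≈ 0.9645

r ≈ 0.9645


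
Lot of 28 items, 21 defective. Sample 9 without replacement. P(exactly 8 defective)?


Hypergeometric: C(21,8)×C(7,1)/C(28,9)
= 203490×7/6906900 = 6783/32890

P(X=8) = 6783/32890 ≈ 20.62%


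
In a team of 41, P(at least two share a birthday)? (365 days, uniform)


P(all different) = Π(365-i)/365 for i=0..40
= 0.096848
P(match) = 1 - 0.096848 = 0.903152

P ≈ 0.9032 ≈ 90.32%


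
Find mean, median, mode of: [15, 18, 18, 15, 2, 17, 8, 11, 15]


Sorted: [2, 8, 11, 15, 15, 15, 17, 18, 18]
Mean = 119/9
Median = 15
Freq: {15: 3, 18: 2, 2: 1, 17: 1, 8: 1, 11: 1}
Mode: [15]

Mean=119/9, Median=15, Mode=15


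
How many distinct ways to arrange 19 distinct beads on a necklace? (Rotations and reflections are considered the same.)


Free circular arrangements: rotations and reflections both identified.
(n-1)!/2 = 18!/2 = 6402373705728000/2 = 3201186852864000

3201186852864000


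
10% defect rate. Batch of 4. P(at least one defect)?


P(all good) = (9/10)^4 = 6561/10000
P(≥1 defect) = 3439/10000

P = 3439/10000 ≈ 34.39%


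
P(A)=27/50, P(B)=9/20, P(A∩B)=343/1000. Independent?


P(A)×P(B) = 243/1000
P(A∩B) = 343/1000
Not equal → NOT independent

No, not independent


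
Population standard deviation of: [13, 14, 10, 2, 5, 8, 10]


Mean = 62/7
  (13-62/7)²=841/49
  (14-62/7)²=1296/49
  (10-62/7)²=64/49
  (2-62/7)²=2304/49
  (5-62/7)²=729/49
  (8-62/7)²=36/49
  (10-62/7)²=64/49
Σ(x-μ)² = 762/7
σ² = (762/7)/7 = 762/49

σ = √(762/49) ≈ 3.9435


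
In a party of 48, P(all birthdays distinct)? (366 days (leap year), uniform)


P(all different) = Π(366-i)/366 for i=0..47
= (366/366)×(365/366)×...×(319/366)
= 0.039768

P ≈ 0.0398 ≈ 3.98%


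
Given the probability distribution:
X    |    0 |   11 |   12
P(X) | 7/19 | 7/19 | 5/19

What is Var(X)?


E[X] = 137/19
E[X²] = 1567/19
Var(X) = E[X²] - (E[X])² = 1567/19 - 18769/361 = 11004/361

Var(X) = 11004/361 ≈ 30.4820


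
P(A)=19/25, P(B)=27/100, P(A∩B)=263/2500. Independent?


P(A)×P(B) = 513/2500
P(A∩B) = 263/2500
Not equal → NOT independent

No, not independent


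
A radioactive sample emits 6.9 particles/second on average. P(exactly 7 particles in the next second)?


Poisson(λ=6.9): P(X=7) = e^(-λ)×λ^k/k!
= e^(-6.9) × 6.9^7 / 7!
≈ 0.001007785429 × 744635.325259 / 5040 ≈ 0.148895

P(X=7) ≈ 0.148895 ≈ 14.89%


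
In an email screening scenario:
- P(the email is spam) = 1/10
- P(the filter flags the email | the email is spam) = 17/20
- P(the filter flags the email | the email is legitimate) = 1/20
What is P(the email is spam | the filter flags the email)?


Using Bayes' theorem:
P(A|B) = P(B|A)·P(A) / P(B)

P(the filter flags the email) = 17/20 × 1/10 + 1/20 × 9/10
= 17/200 + 9/200 = 13/100

P(the email is spam|the filter flags the email) = (17/200) / (13/100) = 17/26

P(the email is spam|the filter flags the email) = 17/26 ≈ 65.38%


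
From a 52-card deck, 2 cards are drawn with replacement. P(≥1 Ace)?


P(not a Ace) = 48/52 = 12/13
P(none in 2 draws) = (12/13)^2 = 144/169
P(≥1 Ace) = 1 - 144/169 = 25/169

P = 25/169 ≈ 14.79%


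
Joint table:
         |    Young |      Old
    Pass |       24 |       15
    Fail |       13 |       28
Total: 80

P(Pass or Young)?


P(Pass∨Young) = P(Pass) + P(Young) - P(Pass∧Young)
= (39 + 37 - 24)/80 = 52/80 = 13/20

P = 13/20 ≈ 65.00%


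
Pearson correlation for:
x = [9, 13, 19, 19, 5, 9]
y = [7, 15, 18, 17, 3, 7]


n=6, Σx=74, Σy=67, Σxy=1001, Σx²=1078, Σy²=945
r = (6×1001 - 74×67)/√((6×1078 - 74²)(6×945 - 67²))
= 1048/√(992×1181) = 1048/√1171552 ≈ 1048/1082.3826 ≈ 0.9682

r ≈ 0.9682


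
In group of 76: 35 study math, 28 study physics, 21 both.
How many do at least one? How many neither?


|A∪B| = 35+28-21 = 42
Neither = 76-42 = 34

At least one: 42; Neither: 34


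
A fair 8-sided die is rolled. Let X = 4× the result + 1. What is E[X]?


E[die] = (1+8)/2 = 9/2
E[X] = 4×9/2 + 1 = 19

E[X] = 19


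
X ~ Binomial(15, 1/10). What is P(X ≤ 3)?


P(X ≤ 3) = Σ P(X=i) for i=0..3
P(X=0) = 205891132094649/1000000000000000
P(X=1) = 68630377364883/200000000000000
P(X=2) = 53379182394909/200000000000000
P(X=3) = 25701087819771/200000000000000
Sum = 59027773124529/62500000000000

P(X ≤ 3) = 59027773124529/62500000000000 ≈ 94.44%


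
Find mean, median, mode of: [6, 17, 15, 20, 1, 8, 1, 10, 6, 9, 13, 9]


Sorted: [1, 1, 6, 6, 8, 9, 9, 10, 13, 15, 17, 20]
Mean = 115/12
Median = 9
Freq: {6: 2, 17: 1, 15: 1, 20: 1, 1: 2, 8: 1, 10: 1, 9: 2, 13: 1}
Mode: [1, 6, 9]

Mean=115/12, Median=9, Mode=[1, 6, 9]


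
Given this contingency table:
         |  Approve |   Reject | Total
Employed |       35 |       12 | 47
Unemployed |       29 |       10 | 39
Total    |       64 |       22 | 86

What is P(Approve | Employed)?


P(Approve | Employed) = 35/(35+12) = 35/47

P(Approve|Employed) = 35/47 ≈ 74.47%


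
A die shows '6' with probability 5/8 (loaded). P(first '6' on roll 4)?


Geometric: P(X=4) = (1-p)^(k-1)×p = (3/8)^3×5/8 = 135/4096

P(X=4) = 135/4096 ≈ 3.30%


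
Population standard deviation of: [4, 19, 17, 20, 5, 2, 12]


Mean = 79/7
  (4-79/7)²=2601/49
  (19-79/7)²=2916/49
  (17-79/7)²=1600/49
  (20-79/7)²=3721/49
  (5-79/7)²=1936/49
  (2-79/7)²=4225/49
  (12-79/7)²=25/49
Σ(x-μ)² = 2432/7
σ² = (2432/7)/7 = 2432/49

σ = √(2432/49) ≈ 7.0450


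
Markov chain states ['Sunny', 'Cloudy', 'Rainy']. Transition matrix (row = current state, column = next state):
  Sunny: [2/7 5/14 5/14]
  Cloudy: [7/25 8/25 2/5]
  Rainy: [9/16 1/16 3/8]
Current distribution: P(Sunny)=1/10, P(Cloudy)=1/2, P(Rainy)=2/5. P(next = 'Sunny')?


P(next=Sunny) = Σᵢ P(now=i)×P(i→Sunny)
= 1/10×2/7 + 1/2×7/25 + 2/5×9/16
= 1/35 + 7/50 + 9/40 = 551/1400

P = 551/1400 ≈ 0.3936


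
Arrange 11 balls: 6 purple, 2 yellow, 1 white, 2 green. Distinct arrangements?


11!/(6!×2!×1!×2!) = 13860

13860


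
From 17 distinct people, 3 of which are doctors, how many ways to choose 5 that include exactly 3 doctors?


Choose 3 of the 3 doctors and 2 of the other 14 people:
C(3,3)×C(14,2) = 1×91 = 91

91


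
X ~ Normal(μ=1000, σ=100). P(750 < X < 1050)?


z₁=(750-1000)/100=-2.5, z₂=(1050-1000)/100=0.5
P = Φ(0.5) - Φ(-2.5) = 0.691462 - 0.006210 = 0.685252 ≈ 0.6853

P(750 < X < 1050) ≈ 0.6853


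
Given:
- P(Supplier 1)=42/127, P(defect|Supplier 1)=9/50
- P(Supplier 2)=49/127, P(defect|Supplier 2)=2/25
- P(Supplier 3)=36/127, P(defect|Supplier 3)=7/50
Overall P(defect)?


P(B) = Σ P(B|Aᵢ)×P(Aᵢ)
  9/50×42/127 = 189/3175
  2/25×49/127 = 98/3175
  7/50×36/127 = 126/3175
Sum = 413/3175

P(defect) = 413/3175 ≈ 13.01%


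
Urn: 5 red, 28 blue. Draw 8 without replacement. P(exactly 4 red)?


Hypergeometric: C(5,4)×C(28,4)/C(33,8)
= 5×20475/13884156 = 875/118668

P(X=4) = 875/118668 ≈ 0.74%


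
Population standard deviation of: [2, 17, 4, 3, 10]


Mean = 36/5
  (2-36/5)²=676/25
  (17-36/5)²=2401/25
  (4-36/5)²=256/25
  (3-36/5)²=441/25
  (10-36/5)²=196/25
Σ(x-μ)² = 794/5
σ² = (794/5)/5 = 794/25

σ = √(794/25) ≈ 5.6356


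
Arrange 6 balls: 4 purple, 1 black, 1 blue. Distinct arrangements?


6!/(4!×1!×1!) = 30

30


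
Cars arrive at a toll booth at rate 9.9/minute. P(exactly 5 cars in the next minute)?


Poisson(λ=9.9): P(X=5) = e^(-λ)×λ^k/k!
= e^(-9.9) × 9.9^5 / 5!
≈ 5.017468206e-05 × 95099.00499 / 120 ≈ 0.039763

P(X=5) ≈ 0.039763 ≈ 3.98%


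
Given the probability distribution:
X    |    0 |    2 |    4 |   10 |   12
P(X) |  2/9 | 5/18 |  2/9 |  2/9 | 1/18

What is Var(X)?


E[X] = 13/3
E[X²] = 314/9
Var(X) = E[X²] - (E[X])² = 314/9 - 169/9 = 145/9

Var(X) = 145/9 ≈ 16.1111


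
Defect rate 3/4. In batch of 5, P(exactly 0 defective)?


Binomial: P(X=0) = C(5,0)×p^0×(1-p)^5
= 1 × 1 × 1/1024 = 1/1024

P(X=0) = 1/1024 ≈ 0.10%


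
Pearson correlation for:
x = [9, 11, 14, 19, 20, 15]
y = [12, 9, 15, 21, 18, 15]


n=6, Σx=88, Σy=90, Σxy=1401, Σx²=1384, Σy²=1440
r = (6×1401 - 88×90)/√((6×1384 - 88²)(6×1440 - 90²))
= 486/√(560×540) = 486/√302400 ≈ 486/549.9091 ≈ 0.8838

r ≈ 0.8838


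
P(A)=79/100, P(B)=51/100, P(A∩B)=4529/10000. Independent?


P(A)×P(B) = 4029/10000
P(A∩B) = 4529/10000
Not equal → NOT independent

No, not independent


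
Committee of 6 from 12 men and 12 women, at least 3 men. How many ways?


Count by #men:
  3M,3W: C(12,3)×C(12,3)=48400
  4M,2W: C(12,4)×C(12,2)=32670
  5M,1W: C(12,5)×C(12,1)=9504
  6M,0W: C(12,6)×C(12,0)=924
Total = 91498

91498


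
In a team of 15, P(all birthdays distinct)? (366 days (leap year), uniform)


P(all different) = Π(366-i)/366 for i=0..14
= (366/366)×(365/366)×...×(352/366)
= 0.747702

P ≈ 0.7477 ≈ 74.77%


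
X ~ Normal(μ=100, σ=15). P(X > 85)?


z = (85-100)/15 = -1.0
P(X > 85) = 1 - P(Z ≤ -1.0) = 1 - 0.1587 = 0.8413

P(X > 85) ≈ 0.8413


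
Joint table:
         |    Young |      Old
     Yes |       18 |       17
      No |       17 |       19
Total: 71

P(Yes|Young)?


P(Yes|Young) = 18/(18+17) = 18/35

P = 18/35 ≈ 51.43%


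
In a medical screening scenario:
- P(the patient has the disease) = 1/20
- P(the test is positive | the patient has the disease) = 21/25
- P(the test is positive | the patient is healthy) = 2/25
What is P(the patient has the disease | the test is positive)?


Using Bayes' theorem:
P(A|B) = P(B|A)·P(A) / P(B)

P(the test is positive) = 21/25 × 1/20 + 2/25 × 19/20
= 21/500 + 19/250 = 59/500

P(the patient has the disease|the test is positive) = (21/500) / (59/500) = 21/59

P(the patient has the disease|the test is positive) = 21/59 ≈ 35.59%


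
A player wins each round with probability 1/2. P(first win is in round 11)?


Geometric: P(X=11) = (1-p)^(k-1)×p = (1/2)^10×1/2 = 1/2048

P(X=11) = 1/2048 ≈ 0.05%


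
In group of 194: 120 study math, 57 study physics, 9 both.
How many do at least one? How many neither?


|A∪B| = 120+57-9 = 168
Neither = 194-168 = 26

At least one: 168; Neither: 26


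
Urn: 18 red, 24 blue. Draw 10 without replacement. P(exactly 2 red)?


Hypergeometric: C(18,2)×C(24,8)/C(42,10)
= 153×735471/1471442973 = 10557/138047

P(X=2) = 10557/138047 ≈ 7.65%


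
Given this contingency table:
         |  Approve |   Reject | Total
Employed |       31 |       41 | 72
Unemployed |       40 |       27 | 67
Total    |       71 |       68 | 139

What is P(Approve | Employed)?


P(Approve | Employed) = 31/(31+41) = 31/72

P(Approve|Employed) = 31/72 ≈ 43.06%


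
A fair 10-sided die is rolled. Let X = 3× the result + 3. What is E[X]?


E[die] = (1+10)/2 = 11/2
E[X] = 3×11/2 + 3 = 39/2

E[X] = 39/2


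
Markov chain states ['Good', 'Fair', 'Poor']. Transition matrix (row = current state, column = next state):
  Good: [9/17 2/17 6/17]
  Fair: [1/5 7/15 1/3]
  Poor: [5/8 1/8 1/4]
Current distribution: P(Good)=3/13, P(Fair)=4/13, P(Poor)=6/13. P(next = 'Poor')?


P(next=Poor) = Σᵢ P(now=i)×P(i→Poor)
= 3/13×6/17 + 4/13×1/3 + 6/13×1/4
= 18/221 + 4/39 + 3/26 = 397/1326

P = 397/1326 ≈ 0.2994


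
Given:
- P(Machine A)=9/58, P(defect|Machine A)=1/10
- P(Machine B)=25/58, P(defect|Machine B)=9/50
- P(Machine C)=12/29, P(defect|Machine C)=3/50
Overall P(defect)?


P(B) = Σ P(B|Aᵢ)×P(Aᵢ)
  1/10×9/58 = 9/580
  9/50×25/58 = 9/116
  3/50×12/29 = 18/725
Sum = 171/1450

P(defect) = 171/1450 ≈ 11.79%


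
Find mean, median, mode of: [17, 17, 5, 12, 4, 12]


Sorted: [4, 5, 12, 12, 17, 17]
Mean = 67/6
Median = 12
Freq: {17: 2, 5: 1, 12: 2, 4: 1}
Mode: [12, 17]

Mean=67/6, Median=12, Mode=[12, 17]


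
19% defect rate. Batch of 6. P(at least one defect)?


P(all good) = (81/100)^6 = 282429536481/1000000000000
P(≥1 defect) = 717570463519/1000000000000

P = 717570463519/1000000000000 ≈ 71.76%


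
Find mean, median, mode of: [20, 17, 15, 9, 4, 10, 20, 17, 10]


Sorted: [4, 9, 10, 10, 15, 17, 17, 20, 20]
Mean = 122/9
Median = 15
Freq: {20: 2, 17: 2, 15: 1, 9: 1, 4: 1, 10: 2}
Mode: [10, 17, 20]

Mean=122/9, Median=15, Mode=[10, 17, 20]


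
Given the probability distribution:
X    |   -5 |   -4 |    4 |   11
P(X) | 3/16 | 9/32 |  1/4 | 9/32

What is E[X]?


E[X] = Σ x·P(X=x)
= (-5)×(3/16) + (-4)×(9/32) + (4)×(1/4) + (11)×(9/32)
= 65/32

E[X] = 65/32


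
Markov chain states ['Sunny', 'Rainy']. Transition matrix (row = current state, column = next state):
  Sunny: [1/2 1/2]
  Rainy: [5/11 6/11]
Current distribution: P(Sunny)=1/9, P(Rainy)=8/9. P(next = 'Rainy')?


P(next=Rainy) = Σᵢ P(now=i)×P(i→Rainy)
= 1/9×1/2 + 8/9×6/11
= 1/18 + 16/33 = 107/198

P = 107/198 ≈ 0.5404


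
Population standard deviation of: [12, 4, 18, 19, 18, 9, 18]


Mean = 98/7 = 14
  (12-14)²=4
  (4-14)²=100
  (18-14)²=16
  (19-14)²=25
  (18-14)²=16
  (9-14)²=25
  (18-14)²=16
Σ(x-μ)² = 202
σ² = 202/7

σ = √(202/7) ≈ 5.3719


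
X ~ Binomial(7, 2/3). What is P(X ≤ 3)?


P(X ≤ 3) = Σ P(X=i) for i=0..3
P(X=0) = 1/2187
P(X=1) = 14/2187
P(X=2) = 28/729
P(X=3) = 280/2187
Sum = 379/2187

P(X ≤ 3) = 379/2187 ≈ 17.33%


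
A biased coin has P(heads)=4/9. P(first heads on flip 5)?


Geometric: P(X=5) = (1-p)^(k-1)×p = (5/9)^4×4/9 = 2500/59049

P(X=5) = 2500/59049 ≈ 4.23%


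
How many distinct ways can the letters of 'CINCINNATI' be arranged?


Letters: 10, freq: {'C': 2, 'I': 3, 'N': 3, 'A': 1, 'T': 1}
10!/(2!×3!×3!×1!×1!) = 3628800/72 = 50400

50400


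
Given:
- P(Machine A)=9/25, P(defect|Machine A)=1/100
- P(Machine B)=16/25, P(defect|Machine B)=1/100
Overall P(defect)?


P(B) = Σ P(B|Aᵢ)×P(Aᵢ)
  1/100×9/25 = 9/2500
  1/100×16/25 = 4/625
Sum = 1/100

P(defect) = 1/100 ≈ 1.00%


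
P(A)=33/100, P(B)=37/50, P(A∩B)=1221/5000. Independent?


P(A)×P(B) = 1221/5000
P(A∩B) = 1221/5000
Equal ✓ → Independent

Yes, independent


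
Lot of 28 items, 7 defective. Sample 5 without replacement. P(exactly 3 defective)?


Hypergeometric: C(7,3)×C(21,2)/C(28,5)
= 35×210/98280 = 35/468

P(X=3) = 35/468 ≈ 7.48%


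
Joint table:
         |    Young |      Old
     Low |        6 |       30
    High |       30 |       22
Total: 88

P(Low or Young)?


P(Low∨Young) = P(Low) + P(Young) - P(Low∧Young)
= (36 + 36 - 6)/88 = 66/88 = 3/4

P = 3/4 ≈ 75.00%


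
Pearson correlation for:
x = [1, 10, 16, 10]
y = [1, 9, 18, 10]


n=4, Σx=37, Σy=38, Σxy=479, Σx²=457, Σy²=506
r = (4×479 - 37×38)/√((4×457 - 37²)(4×506 - 38²))
= 510/√(459×580) = 510/√266220 ≈ 510/515.9651 ≈ 0.9884

r ≈ 0.9884


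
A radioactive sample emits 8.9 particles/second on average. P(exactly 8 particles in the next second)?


Poisson(λ=8.9): P(X=8) = e^(-λ)×λ^k/k!
= e^(-8.9) × 8.9^8 / 8!
≈ 0.0001363889265 × 39365888.057 / 40320 ≈ 0.133161

P(X=8) ≈ 0.133161 ≈ 13.32%


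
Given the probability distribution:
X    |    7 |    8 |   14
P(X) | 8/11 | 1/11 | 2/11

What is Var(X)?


E[X] = 92/11
E[X²] = 848/11
Var(X) = E[X²] - (E[X])² = 848/11 - 8464/121 = 864/121

Var(X) = 864/121 ≈ 7.1405


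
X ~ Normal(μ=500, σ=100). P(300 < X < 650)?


z₁=(300-500)/100=-2.0, z₂=(650-500)/100=1.5
P = Φ(1.5) - Φ(-2.0) = 0.933193 - 0.022750 = 0.910443 ≈ 0.9104

P(300 < X < 650) ≈ 0.9104


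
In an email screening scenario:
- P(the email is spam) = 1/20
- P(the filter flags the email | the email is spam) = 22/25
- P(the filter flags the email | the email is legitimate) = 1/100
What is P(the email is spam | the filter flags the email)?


Using Bayes' theorem:
P(A|B) = P(B|A)·P(A) / P(B)

P(the filter flags the email) = 22/25 × 1/20 + 1/100 × 19/20
= 11/250 + 19/2000 = 107/2000

P(the email is spam|the filter flags the email) = (11/250) / (107/2000) = 88/107

P(the email is spam|the filter flags the email) = 88/107 ≈ 82.24%


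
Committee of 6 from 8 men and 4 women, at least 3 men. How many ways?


Count by #men:
  3M,3W: C(8,3)×C(4,3)=224
  4M,2W: C(8,4)×C(4,2)=420
  5M,1W: C(8,5)×C(4,1)=224
  6M,0W: C(8,6)×C(4,0)=28
Total = 896

896


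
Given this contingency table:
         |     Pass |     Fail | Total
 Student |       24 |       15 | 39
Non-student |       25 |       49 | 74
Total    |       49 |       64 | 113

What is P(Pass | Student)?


P(Pass | Student) = 24/(24+15) = 24/39 = 8/13

P(Pass|Student) = 8/13 ≈ 61.54%


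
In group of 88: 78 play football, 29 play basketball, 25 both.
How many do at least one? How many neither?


|A∪B| = 78+29-25 = 82
Neither = 88-82 = 6

At least one: 82; Neither: 6


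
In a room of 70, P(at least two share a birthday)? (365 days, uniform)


P(all different) = Π(365-i)/365 for i=0..69
= 0.000840
P(match) = 1 - 0.000840 = 0.999160

P ≈ 0.9992 ≈ 99.92%


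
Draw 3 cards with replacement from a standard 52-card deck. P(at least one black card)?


P(not a black card) = 26/52 = 1/2
P(none in 3 draws) = (1/2)^3 = 1/8
P(≥1 black card) = 1 - 1/8 = 7/8

P = 7/8 ≈ 87.50%


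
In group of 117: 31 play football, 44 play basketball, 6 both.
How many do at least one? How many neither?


|A∪B| = 31+44-6 = 69
Neither = 117-69 = 48

At least one: 69; Neither: 48


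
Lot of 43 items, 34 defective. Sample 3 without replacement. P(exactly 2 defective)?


Hypergeometric: C(34,2)×C(9,1)/C(43,3)
= 561×9/12341 = 5049/12341

P(X=2) = 5049/12341 ≈ 40.91%


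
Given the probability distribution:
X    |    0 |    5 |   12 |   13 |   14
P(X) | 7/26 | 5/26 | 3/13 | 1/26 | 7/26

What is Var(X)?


E[X] = 8
E[X²] = 1265/13
Var(X) = E[X²] - (E[X])² = 1265/13 - 64 = 433/13

Var(X) = 433/13 ≈ 33.3077


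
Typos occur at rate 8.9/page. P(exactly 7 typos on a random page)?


Poisson(λ=8.9): P(X=7) = e^(-λ)×λ^k/k!
= e^(-8.9) × 8.9^7 / 7!
≈ 0.0001363889265 × 4423133.48955 / 5040 ≈ 0.119696

P(X=7) ≈ 0.119696 ≈ 11.97%


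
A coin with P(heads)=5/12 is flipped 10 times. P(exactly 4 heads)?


Binomial: P(X=4) = C(10,4)×p^4×(1-p)^6
= 210 × 625/20736 × 117649/2985984 = 2573571875/10319560704

P(X=4) = 2573571875/10319560704 ≈ 24.94%


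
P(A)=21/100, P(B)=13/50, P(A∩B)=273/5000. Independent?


P(A)×P(B) = 273/5000
P(A∩B) = 273/5000
Equal ✓ → Independent

Yes, independent


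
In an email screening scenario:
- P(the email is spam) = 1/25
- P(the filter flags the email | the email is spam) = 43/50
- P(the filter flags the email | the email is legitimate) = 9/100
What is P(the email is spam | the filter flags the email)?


Using Bayes' theorem:
P(A|B) = P(B|A)·P(A) / P(B)

P(the filter flags the email) = 43/50 × 1/25 + 9/100 × 24/25
= 43/1250 + 54/625 = 151/1250

P(the email is spam|the filter flags the email) = (43/1250) / (151/1250) = 43/151

P(the email is spam|the filter flags the email) = 43/151 ≈ 28.48%


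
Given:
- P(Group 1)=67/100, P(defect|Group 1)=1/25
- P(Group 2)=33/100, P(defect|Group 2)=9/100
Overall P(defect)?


P(B) = Σ P(B|Aᵢ)×P(Aᵢ)
  1/25×67/100 = 67/2500
  9/100×33/100 = 297/10000
Sum = 113/2000

P(defect) = 113/2000 ≈ 5.65%


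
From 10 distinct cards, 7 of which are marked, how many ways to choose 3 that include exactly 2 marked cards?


Choose 2 of the 7 marked cards and 1 of the other 3 cards:
C(7,2)×C(3,1) = 21×3 = 63

63


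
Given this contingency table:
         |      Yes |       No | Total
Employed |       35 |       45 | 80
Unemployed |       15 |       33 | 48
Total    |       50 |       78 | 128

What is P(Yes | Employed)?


P(Yes | Employed) = 35/(35+45) = 35/80 = 7/16

P(Yes|Employed) = 7/16 ≈ 43.75%


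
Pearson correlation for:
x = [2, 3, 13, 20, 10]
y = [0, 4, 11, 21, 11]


n=5, Σx=48, Σy=47, Σxy=685, Σx²=682, Σy²=699
r = (5×685 - 48×47)/√((5×682 - 48²)(5×699 - 47²))
= 1169/√(1106×1286) = 1169/√1422316 ≈ 1169/1192.6089 ≈ 0.9802

r ≈ 0.9802


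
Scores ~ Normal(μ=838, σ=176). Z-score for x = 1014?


z = (x - μ)/σ = (1014 - 838)/176 = 1.0

z = 1.0


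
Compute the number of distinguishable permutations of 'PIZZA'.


Letters: 5, freq: {'P': 1, 'I': 1, 'Z': 2, 'A': 1}
5!/(1!×1!×2!×1!) = 120/2 = 60

60


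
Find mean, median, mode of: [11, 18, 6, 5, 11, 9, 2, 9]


Sorted: [2, 5, 6, 9, 9, 11, 11, 18]
Mean = 71/8
Median = 9
Freq: {11: 2, 18: 1, 6: 1, 5: 1, 9: 2, 2: 1}
Mode: [9, 11]

Mean=71/8, Median=9, Mode=[9, 11]


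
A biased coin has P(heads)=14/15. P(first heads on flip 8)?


Geometric: P(X=8) = (1-p)^(k-1)×p = (1/15)^7×14/15 = 14/2562890625

P(X=8) = 14/2562890625 ≈ 0.00%


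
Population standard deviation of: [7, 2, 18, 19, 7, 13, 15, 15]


Mean = 96/8 = 12
  (7-12)²=25
  (2-12)²=100
  (18-12)²=36
  (19-12)²=49
  (7-12)²=25
  (13-12)²=1
  (15-12)²=9
  (15-12)²=9
Σ(x-μ)² = 254
σ² = 254/8 = 127/4

σ = √(127/4) ≈ 5.6347


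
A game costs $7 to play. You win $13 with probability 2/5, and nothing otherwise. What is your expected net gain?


E[gain] = (13-7)×2/5 + (-7)×3/5
= 12/5 - 21/5 = -9/5

Expected net gain = $-9/5 ≈ $-1.80


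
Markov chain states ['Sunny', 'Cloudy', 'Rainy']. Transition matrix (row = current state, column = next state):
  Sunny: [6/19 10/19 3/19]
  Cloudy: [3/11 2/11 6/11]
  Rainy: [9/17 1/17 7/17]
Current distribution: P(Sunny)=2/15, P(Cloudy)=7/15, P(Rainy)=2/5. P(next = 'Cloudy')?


P(next=Cloudy) = Σᵢ P(now=i)×P(i→Cloudy)
= 2/15×10/19 + 7/15×2/11 + 2/5×1/17
= 4/57 + 14/165 + 2/85 = 3172/17765

P = 3172/17765 ≈ 0.1786


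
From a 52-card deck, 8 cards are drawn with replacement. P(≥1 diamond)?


P(not a diamond) = 39/52 = 3/4
P(none in 8 draws) = (3/4)^8 = 6561/65536
P(≥1 diamond) = 1 - 6561/65536 = 58975/65536

P = 58975/65536 ≈ 89.99%


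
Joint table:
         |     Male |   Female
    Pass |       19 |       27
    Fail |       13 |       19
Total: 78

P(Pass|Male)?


P(Pass|Male) = 19/(19+13) = 19/32

P = 19/32 ≈ 59.38%


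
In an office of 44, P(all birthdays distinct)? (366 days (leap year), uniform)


P(all different) = Π(366-i)/366 for i=0..43
= (366/366)×(365/366)×...×(323/366)
= 0.067633

P ≈ 0.0676 ≈ 6.76%


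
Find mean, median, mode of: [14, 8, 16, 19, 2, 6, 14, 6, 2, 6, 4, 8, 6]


Sorted: [2, 2, 4, 6, 6, 6, 6, 8, 8, 14, 14, 16, 19]
Mean = 111/13
Median = 6
Freq: {14: 2, 8: 2, 16: 1, 19: 1, 2: 2, 6: 4, 4: 1}
Mode: [6]

Mean=111/13, Median=6, Mode=6


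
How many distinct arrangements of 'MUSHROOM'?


Letters: 8, freq: {'M': 2, 'U': 1, 'S': 1, 'H': 1, 'R': 1, 'O': 2}
8!/(2!×1!×1!×1!×1!×2!) = 40320/4 = 10080

10080


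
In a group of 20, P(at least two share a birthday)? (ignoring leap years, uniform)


P(all different) = Π(365-i)/365 for i=0..19
= 0.588562
P(match) = 1 - 0.588562 = 0.411438

P ≈ 0.4114 ≈ 41.14%


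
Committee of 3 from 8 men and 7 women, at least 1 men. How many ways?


Count by #men:
  1M,2W: C(8,1)×C(7,2)=168
  2M,1W: C(8,2)×C(7,1)=196
  3M,0W: C(8,3)×C(7,0)=56
Total = 420

420


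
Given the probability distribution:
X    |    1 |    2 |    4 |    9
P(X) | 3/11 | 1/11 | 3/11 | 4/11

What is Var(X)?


E[X] = 53/11
E[X²] = 379/11
Var(X) = E[X²] - (E[X])² = 379/11 - 2809/121 = 1360/121

Var(X) = 1360/121 ≈ 11.2397


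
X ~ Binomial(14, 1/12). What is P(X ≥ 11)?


P(X ≥ 11) = Σ P(X=i) for i=11..14
P(X=11) = 121121/320979616137216
P(X=12) = 11011/1283918464548864
P(X=13) = 77/641959232274432
P(X=14) = 1/1283918464548864
Sum = 247825/641959232274432

P(X ≥ 11) = 247825/641959232274432 ≈ 0.00%


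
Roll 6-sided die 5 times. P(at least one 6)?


P(no 6)^5 = (5/6)^5 = 3125/7776
P(≥1) = 1 - 3125/7776 = 4651/7776

P = 4651/7776 ≈ 59.81%


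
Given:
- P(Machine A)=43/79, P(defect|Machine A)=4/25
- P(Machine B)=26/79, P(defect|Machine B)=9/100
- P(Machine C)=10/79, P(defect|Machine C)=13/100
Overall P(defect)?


P(B) = Σ P(B|Aᵢ)×P(Aᵢ)
  4/25×43/79 = 172/1975
  9/100×26/79 = 117/3950
  13/100×10/79 = 13/790
Sum = 263/1975

P(defect) = 263/1975 ≈ 13.32%


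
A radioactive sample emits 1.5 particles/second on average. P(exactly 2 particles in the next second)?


Poisson(λ=1.5): P(X=2) = e^(-λ)×λ^k/k!
= e^(-1.5) × 1.5^2 / 2!
≈ 0.2231301601 × 2.25 / 2 ≈ 0.251021

P(X=2) ≈ 0.251021 ≈ 25.10%


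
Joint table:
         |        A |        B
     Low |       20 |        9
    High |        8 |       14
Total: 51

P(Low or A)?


P(Low∨A) = P(Low) + P(A) - P(Low∧A)
= (29 + 28 - 20)/51 = 37/51

P = 37/51 ≈ 72.55%


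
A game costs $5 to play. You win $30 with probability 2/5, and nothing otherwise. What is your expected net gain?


E[gain] = (30-5)×2/5 + (-5)×3/5
= 10 - 3 = 7

Expected net gain = $7 ≈ $7.00


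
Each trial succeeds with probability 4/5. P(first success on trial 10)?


Geometric: P(X=10) = (1-p)^(k-1)×p = (1/5)^9×4/5 = 4/9765625

P(X=10) = 4/9765625 ≈ 0.00%


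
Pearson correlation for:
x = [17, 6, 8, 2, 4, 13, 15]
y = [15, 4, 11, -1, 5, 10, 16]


n=7, Σx=65, Σy=60, Σxy=755, Σx²=803, Σy²=744
r = (7×755 - 65×60)/√((7×803 - 65²)(7×744 - 60²))
= 1385/√(1396×1608) = 1385/√2244768 ≈ 1385/1498.2550 ≈ 0.9244

r ≈ 0.9244


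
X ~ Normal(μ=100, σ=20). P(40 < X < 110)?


z₁=(40-100)/20=-3.0, z₂=(110-100)/20=0.5
P = Φ(0.5) - Φ(-3.0) = 0.691462 - 0.001350 = 0.690112 ≈ 0.6901

P(40 < X < 110) ≈ 0.6901


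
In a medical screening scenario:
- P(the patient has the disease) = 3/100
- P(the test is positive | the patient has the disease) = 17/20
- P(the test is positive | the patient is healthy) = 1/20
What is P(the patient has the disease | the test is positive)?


Using Bayes' theorem:
P(A|B) = P(B|A)·P(A) / P(B)

P(the test is positive) = 17/20 × 3/100 + 1/20 × 97/100
= 51/2000 + 97/2000 = 37/500

P(the patient has the disease|the test is positive) = (51/2000) / (37/500) = 51/148

P(the patient has the disease|the test is positive) = 51/148 ≈ 34.46%
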